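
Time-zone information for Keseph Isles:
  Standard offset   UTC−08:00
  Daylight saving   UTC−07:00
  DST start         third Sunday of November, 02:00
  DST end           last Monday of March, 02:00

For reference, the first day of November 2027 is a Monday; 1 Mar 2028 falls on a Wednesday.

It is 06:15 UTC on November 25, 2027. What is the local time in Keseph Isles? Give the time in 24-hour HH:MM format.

23:15

1 November 2027 is a Monday, so the first Sunday is November 7 and the third is November 21.
1 March 2028 is a Wednesday, so Mondays fall on 6, 13, 20, 27; the last is March 27.
At the standard offset (UTC−08:00), 06:15 UTC − 8h = 22:15 Keseph Isles standard time (rolling into the previous day, 24 November 2027).
The standard-time date in Keseph Isles, November 24, 2027, lies within the daylight-saving period (21 November 2027 – 27 March 2028), so Keseph Isles is on daylight time, UTC−07:00.
06:15 UTC − 7h = 23:15 local (rolling into the previous day, 24 November 2027).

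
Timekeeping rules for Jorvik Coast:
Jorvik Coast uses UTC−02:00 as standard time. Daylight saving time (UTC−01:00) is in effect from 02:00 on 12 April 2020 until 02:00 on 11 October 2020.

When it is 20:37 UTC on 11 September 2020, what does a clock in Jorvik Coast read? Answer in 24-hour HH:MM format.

At the standard offset (UTC−02:00), 20:37 UTC − 2h = 18:37 Jorvik Coast standard time.
The standard-time date in Jorvik Coast, 11 September 2020, falls between 12 April and 11 October, so daylight saving is in effect and Jorvik Coast is at UTC−01:00.
20:37 UTC − 1h = 19:37 local.

19:37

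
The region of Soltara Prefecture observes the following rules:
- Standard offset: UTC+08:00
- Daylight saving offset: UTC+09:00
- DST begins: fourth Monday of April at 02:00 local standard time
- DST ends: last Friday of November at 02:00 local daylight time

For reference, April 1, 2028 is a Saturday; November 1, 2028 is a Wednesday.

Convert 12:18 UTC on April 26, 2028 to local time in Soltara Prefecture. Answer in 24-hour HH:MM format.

21:18

1 April 2028 is a Saturday, so the first Monday is April 3 and the fourth is April 24.
1 November 2028 is a Wednesday, so Fridays fall on 3, 10, 17, 24; the last is November 24.
At the standard offset (UTC+08:00), 12:18 UTC + 8h = 20:18 Soltara Prefecture standard time.
The standard-time date in Soltara Prefecture, April 26, 2028, lies within the daylight-saving period (24 April – 24 November), so Soltara Prefecture is on daylight time, UTC+09:00.
12:18 UTC + 9h = 21:18 local.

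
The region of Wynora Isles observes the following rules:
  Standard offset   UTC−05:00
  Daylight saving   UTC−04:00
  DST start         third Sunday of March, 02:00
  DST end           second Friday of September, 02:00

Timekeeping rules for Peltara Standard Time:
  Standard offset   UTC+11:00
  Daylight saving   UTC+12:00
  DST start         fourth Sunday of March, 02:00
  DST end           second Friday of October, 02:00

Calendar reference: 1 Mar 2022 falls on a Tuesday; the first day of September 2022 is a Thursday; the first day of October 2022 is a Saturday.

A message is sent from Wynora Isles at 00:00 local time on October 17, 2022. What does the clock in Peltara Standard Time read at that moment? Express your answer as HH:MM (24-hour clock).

1 March 2022 is a Tuesday, so the first Sunday is March 6 and the third is March 20.
1 September 2022 is a Thursday, so the first Friday is September 2 and the second is September 9.
October 17, 2022 is outside the daylight-saving period (20 March – 9 September), so Wynora Isles is on standard time, UTC−05:00.
00:00 Wynora Isles + 5h = 05:00 UTC.
1 March 2022 is a Tuesday, so the first Sunday is March 6 and the fourth is March 27.
1 October 2022 is a Saturday, so the first Friday is October 7 and the second is October 14.
At the standard offset (UTC+11:00), 05:00 UTC + 11h = 16:00 Peltara Standard Time standard time.
The standard-time date in Peltara Standard Time, October 17, 2022, does not fall between 27 March and 14 October, so daylight saving is not in effect and Peltara Standard Time is at UTC+11:00.
05:00 UTC + 11h = 16:00 Peltara Standard Time.

16:00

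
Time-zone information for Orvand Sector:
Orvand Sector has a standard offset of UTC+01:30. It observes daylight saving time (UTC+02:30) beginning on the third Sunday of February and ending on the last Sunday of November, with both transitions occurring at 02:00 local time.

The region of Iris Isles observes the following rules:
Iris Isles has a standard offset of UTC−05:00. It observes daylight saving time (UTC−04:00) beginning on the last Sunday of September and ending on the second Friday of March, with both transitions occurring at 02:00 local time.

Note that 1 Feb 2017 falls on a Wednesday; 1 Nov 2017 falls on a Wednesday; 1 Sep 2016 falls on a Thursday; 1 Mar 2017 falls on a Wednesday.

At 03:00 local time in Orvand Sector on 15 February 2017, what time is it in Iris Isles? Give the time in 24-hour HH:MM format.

1 February 2017 is a Wednesday, so the first Sunday is February 5 and the third is February 19.
1 November 2017 is a Wednesday, so Sundays fall on 5, 12, 19, 26; the last is November 26.
15 February 2017 does not fall between 19 February and 26 November, so daylight saving is not in effect and Orvand Sector is at UTC+01:30.
03:00 Orvand Sector − 1h30m = 01:30 UTC.
1 September 2016 is a Thursday, so Sundays fall on 4, 11, 18, 25; the last is September 25.
1 March 2017 is a Wednesday, so the first Friday is March 3 and the second is March 10.
At the standard offset (UTC−05:00), 01:30 UTC − 5h = 20:30 Iris Isles standard time (rolling into the previous day, 14 February 2017).
The standard-time date in Iris Isles, 14 February 2017, lies within the daylight-saving period (25 September 2016 – 10 March 2017), so Iris Isles is on daylight time, UTC−04:00.
01:30 UTC − 4h = 21:30 Iris Isles (rolling into the previous day, 14 February 2017).

21:30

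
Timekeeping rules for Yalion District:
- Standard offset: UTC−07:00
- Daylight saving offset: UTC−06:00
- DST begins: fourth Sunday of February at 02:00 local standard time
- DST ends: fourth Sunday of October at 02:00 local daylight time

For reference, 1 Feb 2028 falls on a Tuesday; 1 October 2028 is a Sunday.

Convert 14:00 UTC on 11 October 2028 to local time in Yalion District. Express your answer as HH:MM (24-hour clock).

08:00

1 February 2028 is a Tuesday, so the first Sunday is February 6 and the fourth is February 27.
1 October 2028 is a Sunday, so the first Sunday is October 1 and the fourth is October 22.
At the standard offset (UTC−07:00), 14:00 UTC − 7h = 07:00 Yalion District standard time.
The standard-time date in Yalion District, 11 October 2028, lies within the daylight-saving period (27 February – 22 October), so Yalion District is on daylight time, UTC−06:00.
14:00 UTC − 6h = 08:00 local.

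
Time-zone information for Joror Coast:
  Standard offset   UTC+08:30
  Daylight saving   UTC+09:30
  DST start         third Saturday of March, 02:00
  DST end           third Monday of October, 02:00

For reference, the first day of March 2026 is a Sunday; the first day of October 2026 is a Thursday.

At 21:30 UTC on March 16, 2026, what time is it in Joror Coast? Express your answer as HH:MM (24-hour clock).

06:00

1 March 2026 is a Sunday, so the first Saturday is March 7 and the third is March 21.
1 October 2026 is a Thursday, so the first Monday is October 5 and the third is October 19.
At the standard offset (UTC+08:30), 21:30 UTC + 8h30m = 06:00 Joror Coast standard time (rolling into the next day, 17 March 2026).
Daylight saving runs 21 March – 19 October; the standard-time date in Joror Coast, March 17, 2026, is outside that window, so Joror Coast is on standard time at UTC+08:30.
21:30 UTC + 8h30m = 06:00 local (rolling into the next day, 17 March 2026).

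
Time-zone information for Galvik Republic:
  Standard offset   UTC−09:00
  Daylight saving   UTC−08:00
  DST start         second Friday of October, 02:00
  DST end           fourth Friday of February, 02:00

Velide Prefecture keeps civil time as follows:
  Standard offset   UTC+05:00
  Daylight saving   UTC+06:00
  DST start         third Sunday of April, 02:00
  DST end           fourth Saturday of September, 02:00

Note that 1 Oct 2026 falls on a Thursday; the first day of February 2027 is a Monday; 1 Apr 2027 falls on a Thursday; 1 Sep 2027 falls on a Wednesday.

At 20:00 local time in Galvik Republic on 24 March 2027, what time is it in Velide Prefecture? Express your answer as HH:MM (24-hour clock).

1 October 2026 is a Thursday, so the first Friday is October 2 and the second is October 9.
1 February 2027 is a Monday, so the first Friday is February 5 and the fourth is February 26.
Daylight saving runs 9 October 2026 – 26 February 2027; 24 March 2027 is outside that window, so Galvik Republic is on standard time at UTC−09:00.
20:00 Galvik Republic + 9h = 05:00 UTC (rolling into the next day, 25 March 2027).
1 April 2027 is a Thursday, so the first Sunday is April 4 and the third is April 18.
1 September 2027 is a Wednesday, so the first Saturday is September 4 and the fourth is September 25.
At the standard offset (UTC+05:00), 05:00 UTC + 5h = 10:00 Velide Prefecture standard time.
Daylight saving runs 18 April – 25 September; the standard-time date in Velide Prefecture, 25 March 2027, is outside that window, so Velide Prefecture is on standard time at UTC+05:00.
05:00 UTC + 5h = 10:00 Velide Prefecture.

10:00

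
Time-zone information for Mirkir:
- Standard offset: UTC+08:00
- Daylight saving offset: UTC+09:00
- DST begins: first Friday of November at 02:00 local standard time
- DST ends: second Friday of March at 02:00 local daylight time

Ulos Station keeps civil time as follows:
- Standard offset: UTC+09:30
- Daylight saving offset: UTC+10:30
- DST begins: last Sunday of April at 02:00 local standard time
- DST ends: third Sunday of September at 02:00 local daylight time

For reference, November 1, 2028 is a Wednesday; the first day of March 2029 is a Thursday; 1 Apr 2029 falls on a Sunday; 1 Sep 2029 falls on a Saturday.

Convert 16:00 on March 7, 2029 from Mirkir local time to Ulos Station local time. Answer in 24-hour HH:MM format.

1 November 2028 is a Wednesday, so the first Friday is November 3.
1 March 2029 is a Thursday, so the first Friday is March 2 and the second is March 9.
Daylight saving runs 3 November 2028 – 9 March 2029; March 7, 2029 is inside that window, so Mirkir is at UTC+09:00.
16:00 Mirkir − 9h = 07:00 UTC.
1 April 2029 is a Sunday, so Sundays fall on 1, 8, 15, 22, 29; the last is April 29.
1 September 2029 is a Saturday, so the first Sunday is September 2 and the third is September 16.
At the standard offset (UTC+09:30), 07:00 UTC + 9h30m = 16:30 Ulos Station standard time.
Daylight saving runs 29 April – 16 September; the standard-time date in Ulos Station, March 7, 2029, is outside that window, so Ulos Station is on standard time at UTC+09:30.
07:00 UTC + 9h30m = 16:30 Ulos Station.

16:30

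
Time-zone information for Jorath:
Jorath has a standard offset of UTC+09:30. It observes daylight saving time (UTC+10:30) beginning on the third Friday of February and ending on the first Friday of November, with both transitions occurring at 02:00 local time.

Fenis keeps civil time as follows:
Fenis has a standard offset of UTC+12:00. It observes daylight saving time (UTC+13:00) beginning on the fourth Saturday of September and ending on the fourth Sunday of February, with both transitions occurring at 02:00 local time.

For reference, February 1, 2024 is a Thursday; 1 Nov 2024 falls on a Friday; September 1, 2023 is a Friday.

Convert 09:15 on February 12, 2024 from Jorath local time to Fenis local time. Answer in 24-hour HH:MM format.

12:45

1 February 2024 is a Thursday, so the first Friday is February 2 and the third is February 16.
1 November 2024 is a Friday, so the first Friday is November 1.
February 12, 2024 is outside the daylight-saving period (16 February – 1 November), so Jorath is on standard time, UTC+09:30.
09:15 Jorath − 9h30m = 23:45 UTC (rolling into the previous day, 11 February 2024).
1 September 2023 is a Friday, so the first Saturday is September 2 and the fourth is September 23.
1 February 2024 is a Thursday, so the first Sunday is February 4 and the fourth is February 25.
At the standard offset (UTC+12:00), 23:45 UTC + 12h = 11:45 Fenis standard time (rolling into the next day, 12 February 2024).
Daylight saving runs 23 September 2023 – 25 February 2024; the standard-time date in Fenis, February 12, 2024, is inside that window, so Fenis is at UTC+13:00.
23:45 UTC + 13h = 12:45 Fenis (rolling into the next day, 12 February 2024).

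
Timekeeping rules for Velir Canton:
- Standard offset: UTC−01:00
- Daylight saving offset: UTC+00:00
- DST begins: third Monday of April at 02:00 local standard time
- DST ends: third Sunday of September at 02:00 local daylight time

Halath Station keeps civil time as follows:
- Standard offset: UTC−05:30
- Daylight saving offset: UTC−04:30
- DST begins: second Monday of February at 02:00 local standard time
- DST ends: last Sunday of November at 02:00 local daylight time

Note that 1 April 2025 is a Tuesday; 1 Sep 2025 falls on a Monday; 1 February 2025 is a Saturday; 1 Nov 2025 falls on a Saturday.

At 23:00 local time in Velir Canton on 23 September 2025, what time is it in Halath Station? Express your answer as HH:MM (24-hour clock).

19:30

1 April 2025 is a Tuesday, so the first Monday is April 7 and the third is April 21.
1 September 2025 is a Monday, so the first Sunday is September 7 and the third is September 21.
Daylight saving runs 21 April – 21 September; 23 September 2025 is outside that window, so Velir Canton is on standard time at UTC−01:00.
23:00 Velir Canton + 1h = 00:00 UTC (rolling into the next day, 24 September 2025).
1 February 2025 is a Saturday, so the first Monday is February 3 and the second is February 10.
1 November 2025 is a Saturday, so Sundays fall on 2, 9, 16, 23, 30; the last is November 30.
At the standard offset (UTC−05:30), 00:00 UTC − 5h30m = 18:30 Halath Station standard time (rolling into the previous day, 23 September 2025).
The standard-time date in Halath Station, 23 September 2025, falls between 10 February and 30 November, so daylight saving is in effect and Halath Station is at UTC−04:30.
00:00 UTC − 4h30m = 19:30 Halath Station (rolling into the previous day, 23 September 2025).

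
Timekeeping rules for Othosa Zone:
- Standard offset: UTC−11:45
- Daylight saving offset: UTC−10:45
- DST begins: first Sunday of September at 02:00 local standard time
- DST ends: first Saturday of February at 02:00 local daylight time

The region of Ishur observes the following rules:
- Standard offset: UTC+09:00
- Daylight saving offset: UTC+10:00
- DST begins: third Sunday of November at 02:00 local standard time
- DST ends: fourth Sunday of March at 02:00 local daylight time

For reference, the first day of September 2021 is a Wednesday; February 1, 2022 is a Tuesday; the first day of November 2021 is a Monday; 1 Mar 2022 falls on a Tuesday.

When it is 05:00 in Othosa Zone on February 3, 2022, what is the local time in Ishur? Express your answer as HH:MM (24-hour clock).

01:45

1 September 2021 is a Wednesday, so the first Sunday is September 5.
1 February 2022 is a Tuesday, so the first Saturday is February 5.
February 3, 2022 lies within the daylight-saving period (5 September 2021 – 5 February 2022), so Othosa Zone is on daylight time, UTC−10:45.
05:00 Othosa Zone + 10h45m = 15:45 UTC.
1 November 2021 is a Monday, so the first Sunday is November 7 and the third is November 21.
1 March 2022 is a Tuesday, so the first Sunday is March 6 and the fourth is March 27.
At the standard offset (UTC+09:00), 15:45 UTC + 9h = 00:45 Ishur standard time (rolling into the next day, 4 February 2022).
The standard-time date in Ishur, February 4, 2022, falls between 21 November 2021 and 27 March 2022, so daylight saving is in effect and Ishur is at UTC+10:00.
15:45 UTC + 10h = 01:45 Ishur (rolling into the next day, 4 February 2022).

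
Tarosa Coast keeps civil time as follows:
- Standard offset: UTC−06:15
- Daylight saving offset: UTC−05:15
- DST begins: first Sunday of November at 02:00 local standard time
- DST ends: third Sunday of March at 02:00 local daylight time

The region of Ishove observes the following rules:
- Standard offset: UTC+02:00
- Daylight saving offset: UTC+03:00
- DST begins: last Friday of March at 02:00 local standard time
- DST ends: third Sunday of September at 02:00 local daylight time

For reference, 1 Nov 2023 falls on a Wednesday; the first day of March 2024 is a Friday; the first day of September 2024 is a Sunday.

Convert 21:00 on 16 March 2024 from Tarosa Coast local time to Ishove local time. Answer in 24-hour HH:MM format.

1 November 2023 is a Wednesday, so the first Sunday is November 5.
1 March 2024 is a Friday, so the first Sunday is March 3 and the third is March 17.
Daylight saving runs 5 November 2023 – 17 March 2024; 16 March 2024 is inside that window, so Tarosa Coast is at UTC−05:15.
21:00 Tarosa Coast + 5h15m = 02:15 UTC (rolling into the next day, 17 March 2024).
1 March 2024 is a Friday, so Fridays fall on 1, 8, 15, 22, 29; the last is March 29.
1 September 2024 is a Sunday, so the first Sunday is September 1 and the third is September 15.
At the standard offset (UTC+02:00), 02:15 UTC + 2h = 04:15 Ishove standard time.
Daylight saving runs 29 March – 15 September; the standard-time date in Ishove, 17 March 2024, is outside that window, so Ishove is on standard time at UTC+02:00.
02:15 UTC + 2h = 04:15 Ishove.

04:15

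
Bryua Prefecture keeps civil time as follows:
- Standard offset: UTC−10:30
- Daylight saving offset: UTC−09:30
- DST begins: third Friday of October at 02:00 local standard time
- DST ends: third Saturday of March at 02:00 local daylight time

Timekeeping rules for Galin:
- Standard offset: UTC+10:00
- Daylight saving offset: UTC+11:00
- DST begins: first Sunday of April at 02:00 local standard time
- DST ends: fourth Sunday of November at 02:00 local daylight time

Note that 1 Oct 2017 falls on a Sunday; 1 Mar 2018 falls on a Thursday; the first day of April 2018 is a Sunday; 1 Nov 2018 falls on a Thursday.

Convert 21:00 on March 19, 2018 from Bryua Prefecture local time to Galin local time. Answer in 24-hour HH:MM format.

1 October 2017 is a Sunday, so the first Friday is October 6 and the third is October 20.
1 March 2018 is a Thursday, so the first Saturday is March 3 and the third is March 17.
March 19, 2018 is outside the daylight-saving period (20 October 2017 – 17 March 2018), so Bryua Prefecture is on standard time, UTC−10:30.
21:00 Bryua Prefecture + 10h30m = 07:30 UTC (rolling into the next day, 20 March 2018).
1 April 2018 is a Sunday, so the first Sunday is April 1.
1 November 2018 is a Thursday, so the first Sunday is November 4 and the fourth is November 25.
At the standard offset (UTC+10:00), 07:30 UTC + 10h = 17:30 Galin standard time.
The standard-time date in Galin, March 20, 2018, is outside the daylight-saving period (1 April – 25 November), so Galin is on standard time, UTC+10:00.
07:30 UTC + 10h = 17:30 Galin.

17:30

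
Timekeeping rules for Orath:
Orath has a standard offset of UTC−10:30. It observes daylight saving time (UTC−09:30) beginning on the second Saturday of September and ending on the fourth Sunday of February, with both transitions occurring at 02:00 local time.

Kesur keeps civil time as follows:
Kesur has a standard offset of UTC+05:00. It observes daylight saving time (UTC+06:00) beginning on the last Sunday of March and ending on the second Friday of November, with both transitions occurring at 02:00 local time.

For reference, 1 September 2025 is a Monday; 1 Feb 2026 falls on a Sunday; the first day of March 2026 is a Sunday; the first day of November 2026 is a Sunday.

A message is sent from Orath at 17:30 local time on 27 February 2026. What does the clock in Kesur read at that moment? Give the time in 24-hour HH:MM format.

09:00

1 September 2025 is a Monday, so the first Saturday is September 6 and the second is September 13.
1 February 2026 is a Sunday, so the first Sunday is February 1 and the fourth is February 22.
27 February 2026 does not fall between 13 September 2025 and 22 February 2026, so daylight saving is not in effect and Orath is at UTC−10:30.
17:30 Orath + 10h30m = 04:00 UTC (rolling into the next day, 28 February 2026).
1 March 2026 is a Sunday, so Sundays fall on 1, 8, 15, 22, 29; the last is March 29.
1 November 2026 is a Sunday, so the first Friday is November 6 and the second is November 13.
At the standard offset (UTC+05:00), 04:00 UTC + 5h = 09:00 Kesur standard time.
The standard-time date in Kesur, 28 February 2026, does not fall between 29 March and 13 November, so daylight saving is not in effect and Kesur is at UTC+05:00.
04:00 UTC + 5h = 09:00 Kesur.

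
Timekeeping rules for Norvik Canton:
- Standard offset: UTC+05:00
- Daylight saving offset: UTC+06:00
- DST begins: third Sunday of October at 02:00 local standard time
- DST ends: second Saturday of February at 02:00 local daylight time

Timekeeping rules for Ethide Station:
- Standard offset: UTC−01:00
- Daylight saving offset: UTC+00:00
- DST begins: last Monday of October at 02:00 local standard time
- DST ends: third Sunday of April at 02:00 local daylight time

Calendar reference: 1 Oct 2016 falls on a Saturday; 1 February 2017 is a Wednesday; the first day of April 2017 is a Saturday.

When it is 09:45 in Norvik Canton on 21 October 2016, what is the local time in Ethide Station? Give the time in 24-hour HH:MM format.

1 October 2016 is a Saturday, so the first Sunday is October 2 and the third is October 16.
1 February 2017 is a Wednesday, so the first Saturday is February 4 and the second is February 11.
21 October 2016 falls between 16 October 2016 and 11 February 2017, so daylight saving is in effect and Norvik Canton is at UTC+06:00.
09:45 Norvik Canton − 6h = 03:45 UTC.
1 October 2016 is a Saturday, so Mondays fall on 3, 10, 17, 24, 31; the last is October 31.
1 April 2017 is a Saturday, so the first Sunday is April 2 and the third is April 16.
At the standard offset (UTC−01:00), 03:45 UTC − 1h = 02:45 Ethide Station standard time.
The standard-time date in Ethide Station, 21 October 2016, is outside the daylight-saving period (31 October 2016 – 16 April 2017), so Ethide Station is on standard time, UTC−01:00.
03:45 UTC − 1h = 02:45 Ethide Station.

02:45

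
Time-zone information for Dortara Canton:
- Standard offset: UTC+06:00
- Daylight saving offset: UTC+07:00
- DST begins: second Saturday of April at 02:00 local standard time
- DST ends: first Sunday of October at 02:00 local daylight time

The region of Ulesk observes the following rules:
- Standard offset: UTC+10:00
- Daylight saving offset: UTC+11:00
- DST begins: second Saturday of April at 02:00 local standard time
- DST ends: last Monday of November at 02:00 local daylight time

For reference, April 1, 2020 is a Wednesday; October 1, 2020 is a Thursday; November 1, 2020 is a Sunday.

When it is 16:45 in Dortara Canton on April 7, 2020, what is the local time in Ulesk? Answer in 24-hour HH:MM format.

20:45

1 April 2020 is a Wednesday, so the first Saturday is April 4 and the second is April 11.
1 October 2020 is a Thursday, so the first Sunday is October 4.
April 7, 2020 is outside the daylight-saving period (11 April – 4 October), so Dortara Canton is on standard time, UTC+06:00.
16:45 Dortara Canton − 6h = 10:45 UTC.
1 April 2020 is a Wednesday, so the first Saturday is April 4 and the second is April 11.
1 November 2020 is a Sunday, so Mondays fall on 2, 9, 16, 23, 30; the last is November 30.
At the standard offset (UTC+10:00), 10:45 UTC + 10h = 20:45 Ulesk standard time.
Daylight saving runs 11 April – 30 November; the standard-time date in Ulesk, April 7, 2020, is outside that window, so Ulesk is on standard time at UTC+10:00.
10:45 UTC + 10h = 20:45 Ulesk.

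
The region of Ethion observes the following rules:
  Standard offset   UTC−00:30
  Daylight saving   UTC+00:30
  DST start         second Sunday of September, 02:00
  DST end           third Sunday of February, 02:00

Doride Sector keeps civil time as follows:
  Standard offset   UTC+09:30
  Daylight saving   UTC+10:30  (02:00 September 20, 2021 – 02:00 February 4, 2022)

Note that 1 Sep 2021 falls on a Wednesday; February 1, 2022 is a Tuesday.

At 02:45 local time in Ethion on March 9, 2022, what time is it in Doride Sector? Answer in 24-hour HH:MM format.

12:45

1 September 2021 is a Wednesday, so the first Sunday is September 5 and the second is September 12.
1 February 2022 is a Tuesday, so the first Sunday is February 6 and the third is February 20.
Daylight saving runs 12 September 2021 – 20 February 2022; March 9, 2022 is outside that window, so Ethion is on standard time at UTC−00:30.
02:45 Ethion + 0h30m = 03:15 UTC.
At the standard offset (UTC+09:30), 03:15 UTC + 9h30m = 12:45 Doride Sector standard time.
The standard-time date in Doride Sector, March 9, 2022, does not fall between 20 September 2021 and 4 February 2022, so daylight saving is not in effect and Doride Sector is at UTC+09:30.
03:15 UTC + 9h30m = 12:45 Doride Sector.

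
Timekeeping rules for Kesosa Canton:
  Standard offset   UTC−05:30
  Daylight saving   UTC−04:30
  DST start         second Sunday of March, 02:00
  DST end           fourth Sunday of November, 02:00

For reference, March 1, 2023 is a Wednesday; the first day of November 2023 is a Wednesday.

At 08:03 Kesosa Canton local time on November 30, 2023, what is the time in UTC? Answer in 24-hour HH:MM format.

1 March 2023 is a Wednesday, so the first Sunday is March 5 and the second is March 12.
1 November 2023 is a Wednesday, so the first Sunday is November 5 and the fourth is November 26.
Daylight saving runs 12 March – 26 November; November 30, 2023 is outside that window, so Kesosa Canton is on standard time at UTC−05:30.
08:03 local + 5h30m = 13:33 UTC.

13:33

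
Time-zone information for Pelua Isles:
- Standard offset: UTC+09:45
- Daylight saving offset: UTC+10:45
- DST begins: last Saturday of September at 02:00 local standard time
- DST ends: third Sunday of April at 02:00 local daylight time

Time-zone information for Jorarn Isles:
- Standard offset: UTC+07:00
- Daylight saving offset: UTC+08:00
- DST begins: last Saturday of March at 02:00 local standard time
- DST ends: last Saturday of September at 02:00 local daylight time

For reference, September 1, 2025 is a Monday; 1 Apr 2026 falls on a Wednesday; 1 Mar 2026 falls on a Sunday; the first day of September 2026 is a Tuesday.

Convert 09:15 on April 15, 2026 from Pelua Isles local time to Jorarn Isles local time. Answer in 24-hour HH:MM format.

1 September 2025 is a Monday, so Saturdays fall on 6, 13, 20, 27; the last is September 27.
1 April 2026 is a Wednesday, so the first Sunday is April 5 and the third is April 19.
April 15, 2026 lies within the daylight-saving period (27 September 2025 – 19 April 2026), so Pelua Isles is on daylight time, UTC+10:45.
09:15 Pelua Isles − 10h45m = 22:30 UTC (rolling into the previous day, 14 April 2026).
1 March 2026 is a Sunday, so Saturdays fall on 7, 14, 21, 28; the last is March 28.
1 September 2026 is a Tuesday, so Saturdays fall on 5, 12, 19, 26; the last is September 26.
At the standard offset (UTC+07:00), 22:30 UTC + 7h = 05:30 Jorarn Isles standard time (rolling into the next day, 15 April 2026).
The standard-time date in Jorarn Isles, April 15, 2026, falls between 28 March and 26 September, so daylight saving is in effect and Jorarn Isles is at UTC+08:00.
22:30 UTC + 8h = 06:30 Jorarn Isles (rolling into the next day, 15 April 2026).

06:30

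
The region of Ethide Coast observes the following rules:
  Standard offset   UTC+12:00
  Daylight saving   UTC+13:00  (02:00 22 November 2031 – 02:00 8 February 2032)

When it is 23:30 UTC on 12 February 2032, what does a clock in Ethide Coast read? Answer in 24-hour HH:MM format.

At the standard offset (UTC+12:00), 23:30 UTC + 12h = 11:30 Ethide Coast standard time (rolling into the next day, 13 February 2032).
Daylight saving runs 22 November 2031 – 8 February 2032; the standard-time date in Ethide Coast, 13 February 2032, is outside that window, so Ethide Coast is on standard time at UTC+12:00.
23:30 UTC + 12h = 11:30 local (rolling into the next day, 13 February 2032).

11:30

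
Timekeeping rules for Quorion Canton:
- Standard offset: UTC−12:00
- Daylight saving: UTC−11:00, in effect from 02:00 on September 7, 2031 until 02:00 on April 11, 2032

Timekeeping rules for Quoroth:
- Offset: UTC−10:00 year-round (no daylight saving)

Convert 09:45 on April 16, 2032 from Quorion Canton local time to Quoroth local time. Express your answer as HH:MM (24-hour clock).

11:45

April 16, 2032 does not fall between 7 September 2031 and 11 April 2032, so daylight saving is not in effect and Quorion Canton is at UTC−12:00.
09:45 Quorion Canton + 12h = 21:45 UTC.
Quoroth has no daylight saving, so its offset is UTC−10:00 year-round.
21:45 UTC − 10h = 11:45 Quoroth.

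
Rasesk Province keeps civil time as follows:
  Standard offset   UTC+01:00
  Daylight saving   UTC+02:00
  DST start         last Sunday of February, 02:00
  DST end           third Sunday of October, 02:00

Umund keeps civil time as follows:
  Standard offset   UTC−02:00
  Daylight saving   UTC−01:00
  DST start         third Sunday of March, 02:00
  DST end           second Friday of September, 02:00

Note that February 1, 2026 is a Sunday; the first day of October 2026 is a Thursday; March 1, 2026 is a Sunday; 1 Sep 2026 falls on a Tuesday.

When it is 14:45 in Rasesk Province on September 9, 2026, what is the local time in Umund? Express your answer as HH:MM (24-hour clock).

11:45

1 February 2026 is a Sunday, so Sundays fall on 1, 8, 15, 22; the last is February 22.
1 October 2026 is a Thursday, so the first Sunday is October 4 and the third is October 18.
Daylight saving runs 22 February – 18 October; September 9, 2026 is inside that window, so Rasesk Province is at UTC+02:00.
14:45 Rasesk Province − 2h = 12:45 UTC.
1 March 2026 is a Sunday, so the first Sunday is March 1 and the third is March 15.
1 September 2026 is a Tuesday, so the first Friday is September 4 and the second is September 11.
At the standard offset (UTC−02:00), 12:45 UTC − 2h = 10:45 Umund standard time.
Daylight saving runs 15 March – 11 September; the standard-time date in Umund, September 9, 2026, is inside that window, so Umund is at UTC−01:00.
12:45 UTC − 1h = 11:45 Umund.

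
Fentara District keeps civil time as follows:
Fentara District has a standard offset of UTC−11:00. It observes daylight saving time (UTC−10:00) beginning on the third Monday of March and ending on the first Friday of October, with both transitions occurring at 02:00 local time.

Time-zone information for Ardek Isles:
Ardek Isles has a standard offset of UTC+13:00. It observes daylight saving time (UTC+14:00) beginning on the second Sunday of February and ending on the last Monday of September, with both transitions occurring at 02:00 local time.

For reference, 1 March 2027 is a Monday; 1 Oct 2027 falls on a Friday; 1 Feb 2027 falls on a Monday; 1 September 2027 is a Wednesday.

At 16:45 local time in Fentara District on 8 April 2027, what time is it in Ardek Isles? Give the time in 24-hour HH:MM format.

16:45

1 March 2027 is a Monday, so the first Monday is March 1 and the third is March 15.
1 October 2027 is a Friday, so the first Friday is October 1.
Daylight saving runs 15 March – 1 October; 8 April 2027 is inside that window, so Fentara District is at UTC−10:00.
16:45 Fentara District + 10h = 02:45 UTC (rolling into the next day, 9 April 2027).
1 February 2027 is a Monday, so the first Sunday is February 7 and the second is February 14.
1 September 2027 is a Wednesday, so Mondays fall on 6, 13, 20, 27; the last is September 27.
At the standard offset (UTC+13:00), 02:45 UTC + 13h = 15:45 Ardek Isles standard time.
The standard-time date in Ardek Isles, 9 April 2027, falls between 14 February and 27 September, so daylight saving is in effect and Ardek Isles is at UTC+14:00.
02:45 UTC + 14h = 16:45 Ardek Isles.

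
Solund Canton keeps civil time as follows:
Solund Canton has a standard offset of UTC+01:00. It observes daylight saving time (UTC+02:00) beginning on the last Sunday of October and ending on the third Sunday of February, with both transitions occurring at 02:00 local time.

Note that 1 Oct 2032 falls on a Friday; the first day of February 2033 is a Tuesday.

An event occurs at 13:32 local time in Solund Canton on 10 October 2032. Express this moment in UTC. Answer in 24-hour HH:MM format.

1 October 2032 is a Friday, so Sundays fall on 3, 10, 17, 24, 31; the last is October 31.
1 February 2033 is a Tuesday, so the first Sunday is February 6 and the third is February 20.
10 October 2032 does not fall between 31 October 2032 and 20 February 2033, so daylight saving is not in effect and Solund Canton is at UTC+01:00.
13:32 local − 1h = 12:32 UTC.

12:32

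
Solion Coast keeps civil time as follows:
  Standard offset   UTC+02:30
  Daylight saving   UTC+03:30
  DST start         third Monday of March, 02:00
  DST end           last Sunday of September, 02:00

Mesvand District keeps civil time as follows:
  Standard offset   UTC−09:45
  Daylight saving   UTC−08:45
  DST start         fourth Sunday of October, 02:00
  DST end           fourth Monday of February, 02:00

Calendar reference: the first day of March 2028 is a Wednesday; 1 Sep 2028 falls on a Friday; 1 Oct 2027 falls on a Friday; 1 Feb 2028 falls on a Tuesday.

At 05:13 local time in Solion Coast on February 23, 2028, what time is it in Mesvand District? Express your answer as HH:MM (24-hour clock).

17:58

1 March 2028 is a Wednesday, so the first Monday is March 6 and the third is March 20.
1 September 2028 is a Friday, so Sundays fall on 3, 10, 17, 24; the last is September 24.
February 23, 2028 does not fall between 20 March and 24 September, so daylight saving is not in effect and Solion Coast is at UTC+02:30.
05:13 Solion Coast − 2h30m = 02:43 UTC.
1 October 2027 is a Friday, so the first Sunday is October 3 and the fourth is October 24.
1 February 2028 is a Tuesday, so the first Monday is February 7 and the fourth is February 28.
At the standard offset (UTC−09:45), 02:43 UTC − 9h45m = 16:58 Mesvand District standard time (rolling into the previous day, 22 February 2028).
The standard-time date in Mesvand District, February 22, 2028, lies within the daylight-saving period (24 October 2027 – 28 February 2028), so Mesvand District is on daylight time, UTC−08:45.
02:43 UTC − 8h45m = 17:58 Mesvand District (rolling into the previous day, 22 February 2028).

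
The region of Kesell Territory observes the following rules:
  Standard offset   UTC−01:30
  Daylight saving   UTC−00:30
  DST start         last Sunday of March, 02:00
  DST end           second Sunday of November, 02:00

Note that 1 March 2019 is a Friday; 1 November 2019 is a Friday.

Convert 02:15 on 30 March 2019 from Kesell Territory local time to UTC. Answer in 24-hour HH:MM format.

03:45

1 March 2019 is a Friday, so Sundays fall on 3, 10, 17, 24, 31; the last is March 31.
1 November 2019 is a Friday, so the first Sunday is November 3 and the second is November 10.
30 March 2019 does not fall between 31 March and 10 November, so daylight saving is not in effect and Kesell Territory is at UTC−01:30.
02:15 local + 1h30m = 03:45 UTC.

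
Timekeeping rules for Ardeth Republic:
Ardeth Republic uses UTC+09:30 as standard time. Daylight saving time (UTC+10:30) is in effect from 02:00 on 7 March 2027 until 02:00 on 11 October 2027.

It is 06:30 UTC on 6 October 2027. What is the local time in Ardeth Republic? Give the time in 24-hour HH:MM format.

At the standard offset (UTC+09:30), 06:30 UTC + 9h30m = 16:00 Ardeth Republic standard time.
The standard-time date in Ardeth Republic, 6 October 2027, lies within the daylight-saving period (7 March – 11 October), so Ardeth Republic is on daylight time, UTC+10:30.
06:30 UTC + 10h30m = 17:00 local.

17:00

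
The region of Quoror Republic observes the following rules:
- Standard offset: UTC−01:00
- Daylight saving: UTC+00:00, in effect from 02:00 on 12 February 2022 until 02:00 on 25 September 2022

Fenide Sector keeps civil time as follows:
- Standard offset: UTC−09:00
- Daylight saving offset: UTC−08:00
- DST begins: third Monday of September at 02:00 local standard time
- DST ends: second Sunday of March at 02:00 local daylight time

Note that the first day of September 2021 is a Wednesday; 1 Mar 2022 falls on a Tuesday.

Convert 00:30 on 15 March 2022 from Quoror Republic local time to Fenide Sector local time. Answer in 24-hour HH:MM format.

15:30

Daylight saving runs 12 February – 25 September; 15 March 2022 is inside that window, so Quoror Republic is at UTC+00:00.
00:30 Quoror Republic − 0h = 00:30 UTC.
1 September 2021 is a Wednesday, so the first Monday is September 6 and the third is September 20.
1 March 2022 is a Tuesday, so the first Sunday is March 6 and the second is March 13.
At the standard offset (UTC−09:00), 00:30 UTC − 9h = 15:30 Fenide Sector standard time (rolling into the previous day, 14 March 2022).
The standard-time date in Fenide Sector, 14 March 2022, does not fall between 20 September 2021 and 13 March 2022, so daylight saving is not in effect and Fenide Sector is at UTC−09:00.
00:30 UTC − 9h = 15:30 Fenide Sector (rolling into the previous day, 14 March 2022).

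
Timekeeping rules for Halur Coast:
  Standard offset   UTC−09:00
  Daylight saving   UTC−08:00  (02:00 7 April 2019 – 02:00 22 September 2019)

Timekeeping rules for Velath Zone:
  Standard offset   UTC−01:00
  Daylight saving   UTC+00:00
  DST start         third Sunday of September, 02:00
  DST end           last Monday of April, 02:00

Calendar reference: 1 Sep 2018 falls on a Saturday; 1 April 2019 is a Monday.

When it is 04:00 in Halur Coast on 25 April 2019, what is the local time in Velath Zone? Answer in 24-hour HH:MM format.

12:00

Daylight saving runs 7 April – 22 September; 25 April 2019 is inside that window, so Halur Coast is at UTC−08:00.
04:00 Halur Coast + 8h = 12:00 UTC.
1 September 2018 is a Saturday, so the first Sunday is September 2 and the third is September 16.
1 April 2019 is a Monday, so Mondays fall on 1, 8, 15, 22, 29; the last is April 29.
At the standard offset (UTC−01:00), 12:00 UTC − 1h = 11:00 Velath Zone standard time.
Daylight saving runs 16 September 2018 – 29 April 2019; the standard-time date in Velath Zone, 25 April 2019, is inside that window, so Velath Zone is at UTC+00:00.
12:00 UTC + 0h = 12:00 Velath Zone.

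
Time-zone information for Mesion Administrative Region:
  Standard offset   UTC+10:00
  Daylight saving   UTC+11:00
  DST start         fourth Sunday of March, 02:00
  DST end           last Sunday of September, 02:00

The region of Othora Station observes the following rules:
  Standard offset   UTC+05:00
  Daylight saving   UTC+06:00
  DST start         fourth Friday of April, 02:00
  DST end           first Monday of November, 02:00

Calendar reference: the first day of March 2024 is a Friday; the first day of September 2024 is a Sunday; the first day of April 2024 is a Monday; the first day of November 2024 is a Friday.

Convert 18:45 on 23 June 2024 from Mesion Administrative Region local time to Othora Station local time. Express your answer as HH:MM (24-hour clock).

1 March 2024 is a Friday, so the first Sunday is March 3 and the fourth is March 24.
1 September 2024 is a Sunday, so Sundays fall on 1, 8, 15, 22, 29; the last is September 29.
23 June 2024 lies within the daylight-saving period (24 March – 29 September), so Mesion Administrative Region is on daylight time, UTC+11:00.
18:45 Mesion Administrative Region − 11h = 07:45 UTC.
1 April 2024 is a Monday, so the first Friday is April 5 and the fourth is April 26.
1 November 2024 is a Friday, so the first Monday is November 4.
At the standard offset (UTC+05:00), 07:45 UTC + 5h = 12:45 Othora Station standard time.
Daylight saving runs 26 April – 4 November; the standard-time date in Othora Station, 23 June 2024, is inside that window, so Othora Station is at UTC+06:00.
07:45 UTC + 6h = 13:45 Othora Station.

13:45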